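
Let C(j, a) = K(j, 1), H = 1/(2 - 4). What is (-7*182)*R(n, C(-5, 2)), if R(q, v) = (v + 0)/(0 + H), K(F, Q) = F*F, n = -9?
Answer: 63700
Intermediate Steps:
H = -½ (H = 1/(-2) = -½ ≈ -0.50000)
K(F, Q) = F²
C(j, a) = j²
R(q, v) = -2*v (R(q, v) = (v + 0)/(0 - ½) = v/(-½) = v*(-2) = -2*v)
(-7*182)*R(n, C(-5, 2)) = (-7*182)*(-2*(-5)²) = -(-2548)*25 = -1274*(-50) = 63700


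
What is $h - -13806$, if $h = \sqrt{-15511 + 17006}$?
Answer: $13806 + \sqrt{1495} \approx 13845.0$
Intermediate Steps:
$h = \sqrt{1495} \approx 38.665$
$h - -13806 = \sqrt{1495} - -13806 = \sqrt{1495} + 13806 = 13806 + \sqrt{1495}$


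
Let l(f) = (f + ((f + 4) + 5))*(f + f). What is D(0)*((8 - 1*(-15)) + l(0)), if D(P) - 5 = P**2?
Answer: 115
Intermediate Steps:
D(P) = 5 + P**2
l(f) = 2*f*(9 + 2*f) (l(f) = (f + ((4 + f) + 5))*(2*f) = (f + (9 + f))*(2*f) = (9 + 2*f)*(2*f) = 2*f*(9 + 2*f))
D(0)*((8 - 1*(-15)) + l(0)) = (5 + 0**2)*((8 - 1*(-15)) + 2*0*(9 + 2*0)) = (5 + 0)*((8 + 15) + 2*0*(9 + 0)) = 5*(23 + 2*0*9) = 5*(23 + 0) = 5*23 = 115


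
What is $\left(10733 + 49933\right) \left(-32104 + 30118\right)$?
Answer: $-120482676$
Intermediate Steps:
$\left(10733 + 49933\right) \left(-32104 + 30118\right) = 60666 \left(-1986\right) = -120482676$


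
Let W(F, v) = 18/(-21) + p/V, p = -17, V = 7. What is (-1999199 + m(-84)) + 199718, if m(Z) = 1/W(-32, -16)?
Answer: -41388070/23 ≈ -1.7995e+6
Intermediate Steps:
W(F, v) = -23/7 (W(F, v) = 18/(-21) - 17/7 = 18*(-1/21) - 17*⅐ = -6/7 - 17/7 = -23/7)
m(Z) = -7/23 (m(Z) = 1/(-23/7) = -7/23)
(-1999199 + m(-84)) + 199718 = (-1999199 - 7/23) + 199718 = -45981584/23 + 199718 = -41388070/23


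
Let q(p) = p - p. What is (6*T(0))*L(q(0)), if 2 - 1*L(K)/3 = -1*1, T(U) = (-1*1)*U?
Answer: 0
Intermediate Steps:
q(p) = 0
T(U) = -U
L(K) = 9 (L(K) = 6 - (-3) = 6 - 3*(-1) = 6 + 3 = 9)
(6*T(0))*L(q(0)) = (6*(-1*0))*9 = (6*0)*9 = 0*9 = 0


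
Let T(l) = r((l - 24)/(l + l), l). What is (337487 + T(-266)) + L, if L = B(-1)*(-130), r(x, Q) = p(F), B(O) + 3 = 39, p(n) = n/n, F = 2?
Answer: 332808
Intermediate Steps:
p(n) = 1
B(O) = 36 (B(O) = -3 + 39 = 36)
r(x, Q) = 1
T(l) = 1
L = -4680 (L = 36*(-130) = -4680)
(337487 + T(-266)) + L = (337487 + 1) - 4680 = 337488 - 4680 = 332808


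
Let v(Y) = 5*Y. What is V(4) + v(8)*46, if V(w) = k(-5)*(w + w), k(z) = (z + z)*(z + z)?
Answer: 2640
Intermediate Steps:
k(z) = 4*z**2 (k(z) = (2*z)*(2*z) = 4*z**2)
V(w) = 200*w (V(w) = (4*(-5)**2)*(w + w) = (4*25)*(2*w) = 100*(2*w) = 200*w)
V(4) + v(8)*46 = 200*4 + (5*8)*46 = 800 + 40*46 = 800 + 1840 = 2640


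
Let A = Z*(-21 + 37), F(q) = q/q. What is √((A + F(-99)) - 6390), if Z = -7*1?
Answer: I*√6501 ≈ 80.629*I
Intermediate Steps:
F(q) = 1
Z = -7
A = -112 (A = -7*(-21 + 37) = -7*16 = -112)
√((A + F(-99)) - 6390) = √((-112 + 1) - 6390) = √(-111 - 6390) = √(-6501) = I*√6501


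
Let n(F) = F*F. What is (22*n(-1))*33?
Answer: 726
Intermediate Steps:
n(F) = F²
(22*n(-1))*33 = (22*(-1)²)*33 = (22*1)*33 = 22*33 = 726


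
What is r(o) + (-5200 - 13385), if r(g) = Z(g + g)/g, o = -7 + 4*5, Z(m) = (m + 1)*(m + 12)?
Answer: -240579/13 ≈ -18506.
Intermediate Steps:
Z(m) = (1 + m)*(12 + m)
o = 13 (o = -7 + 20 = 13)
r(g) = (12 + 4*g² + 26*g)/g (r(g) = (12 + (g + g)² + 13*(g + g))/g = (12 + (2*g)² + 13*(2*g))/g = (12 + 4*g² + 26*g)/g)
r(o) + (-5200 - 13385) = (26 + 4*13 + 12/13) + (-5200 - 13385) = (26 + 52 + 12*(1/13)) - 18585 = (26 + 52 + 12/13) - 18585 = 1026/13 - 18585 = -240579/13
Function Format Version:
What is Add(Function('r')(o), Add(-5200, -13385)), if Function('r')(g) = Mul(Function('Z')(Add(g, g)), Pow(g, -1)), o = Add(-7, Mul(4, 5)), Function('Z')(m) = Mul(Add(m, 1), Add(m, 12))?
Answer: Rational(-240579, 13) ≈ -18506.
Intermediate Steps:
Function('Z')(m) = Mul(Add(1, m), Add(12, m))
o = 13 (o = Add(-7, 20) = 13)
Function('r')(g) = Mul(Pow(g, -1), Add(12, Mul(4, Pow(g, 2)), Mul(26, g))) (Function('r')(g) = Mul(Add(12, Pow(Add(g, g), 2), Mul(13, Add(g, g))), Pow(g, -1)) = Mul(Add(12, Pow(Mul(2, g), 2), Mul(13, Mul(2, g))), Pow(g, -1)) = Mul(Add(12, Mul(4, Pow(g, 2)), Mul(26, g)), Pow(g, -1)) = Mul(Pow(g, -1), Add(12, Mul(4, Pow(g, 2)), Mul(26, g))))
Add(Function('r')(o), Add(-5200, -13385)) = Add(Add(26, Mul(4, 13), Mul(12, Pow(13, -1))), Add(-5200, -13385)) = Add(Add(26, 52, Mul(12, Rational(1, 13))), -18585) = Add(Add(26, 52, Rational(12, 13)), -18585) = Add(Rational(1026, 13), -18585) = Rational(-240579, 13)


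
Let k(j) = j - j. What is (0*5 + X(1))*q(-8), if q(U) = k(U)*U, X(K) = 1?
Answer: 0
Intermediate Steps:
k(j) = 0
q(U) = 0 (q(U) = 0*U = 0)
(0*5 + X(1))*q(-8) = (0*5 + 1)*0 = (0 + 1)*0 = 1*0 = 0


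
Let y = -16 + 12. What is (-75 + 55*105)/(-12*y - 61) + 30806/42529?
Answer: -242014822/552877 ≈ -437.74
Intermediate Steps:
y = -4
(-75 + 55*105)/(-12*y - 61) + 30806/42529 = (-75 + 55*105)/(-12*(-4) - 61) + 30806/42529 = (-75 + 5775)/(48 - 61) + 30806*(1/42529) = 5700/(-13) + 30806/42529 = 5700*(-1/13) + 30806/42529 = -5700/13 + 30806/42529 = -242014822/552877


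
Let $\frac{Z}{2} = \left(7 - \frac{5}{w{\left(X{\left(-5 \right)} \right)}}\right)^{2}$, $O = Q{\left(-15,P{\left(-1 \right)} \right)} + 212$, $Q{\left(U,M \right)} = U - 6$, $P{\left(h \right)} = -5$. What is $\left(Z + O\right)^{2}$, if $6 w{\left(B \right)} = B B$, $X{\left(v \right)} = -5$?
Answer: $\frac{41692849}{625} \approx 66709.0$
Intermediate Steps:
$Q{\left(U,M \right)} = -6 + U$ ($Q{\left(U,M \right)} = U - 6 = -6 + U$)
$w{\left(B \right)} = \frac{B^{2}}{6}$ ($w{\left(B \right)} = \frac{B B}{6} = \frac{B^{2}}{6}$)
$O = 191$ ($O = \left(-6 - 15\right) + 212 = -21 + 212 = 191$)
$Z = \frac{1682}{25}$ ($Z = 2 \left(7 - \frac{5}{\frac{1}{6} \left(-5\right)^{2}}\right)^{2} = 2 \left(7 - \frac{5}{\frac{1}{6} \cdot 25}\right)^{2} = 2 \left(7 - \frac{5}{\frac{25}{6}}\right)^{2} = 2 \left(7 - \frac{6}{5}\right)^{2} = 2 \left(\frac{29}{5}\right)^{2} = 2 \cdot \frac{841}{25} = \frac{1682}{25} \approx 67.28$)
$\left(Z + O\right)^{2} = \left(\frac{1682}{25} + 191\right)^{2} = \left(\frac{6457}{25}\right)^{2} = \frac{41692849}{625}$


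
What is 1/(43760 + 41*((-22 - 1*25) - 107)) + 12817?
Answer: 479945383/37446 ≈ 12817.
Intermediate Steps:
1/(43760 + 41*((-22 - 1*25) - 107)) + 12817 = 1/(43760 + 41*((-22 - 25) - 107)) + 12817 = 1/(43760 + 41*(-47 - 107)) + 12817 = 1/(43760 + 41*(-154)) + 12817 = 1/(43760 - 6314) + 12817 = 1/37446 + 12817 = 479945383/37446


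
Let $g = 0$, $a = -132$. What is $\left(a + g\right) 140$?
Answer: $-18480$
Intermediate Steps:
$\left(a + g\right) 140 = \left(-132 + 0\right) 140 = \left(-132\right) 140 = -18480$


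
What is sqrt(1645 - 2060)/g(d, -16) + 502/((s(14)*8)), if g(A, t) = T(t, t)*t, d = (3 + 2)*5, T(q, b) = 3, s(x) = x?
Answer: 251/56 - I*sqrt(415)/48 ≈ 4.4821 - 0.42441*I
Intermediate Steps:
d = 25 (d = 5*5 = 25)
g(A, t) = 3*t
sqrt(1645 - 2060)/g(d, -16) + 502/((s(14)*8)) = sqrt(1645 - 2060)/((3*(-16))) + 502/((14*8)) = sqrt(-415)/(-48) + 502/112 = (I*sqrt(415))*(-1/48) + 502*(1/112) = -I*sqrt(415)/48 + 251/56 = 251/56 - I*sqrt(415)/48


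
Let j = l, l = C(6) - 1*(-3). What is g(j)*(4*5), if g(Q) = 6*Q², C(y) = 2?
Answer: 3000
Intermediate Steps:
l = 5 (l = 2 - 1*(-3) = 2 + 3 = 5)
j = 5
g(j)*(4*5) = (6*5²)*(4*5) = (6*25)*20 = 150*20 = 3000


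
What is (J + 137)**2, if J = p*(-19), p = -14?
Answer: 162409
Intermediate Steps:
J = 266 (J = -14*(-19) = 266)
(J + 137)**2 = (266 + 137)**2 = 403**2 = 162409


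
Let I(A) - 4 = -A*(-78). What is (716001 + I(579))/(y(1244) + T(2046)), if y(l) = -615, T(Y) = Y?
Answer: 761167/1431 ≈ 531.91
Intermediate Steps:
I(A) = 4 + 78*A (I(A) = 4 - A*(-78) = 4 - (-78)*A = 4 + 78*A)
(716001 + I(579))/(y(1244) + T(2046)) = (716001 + (4 + 78*579))/(-615 + 2046) = (716001 + (4 + 45162))/1431 = (716001 + 45166)*(1/1431) = 761167*(1/1431) = 761167/1431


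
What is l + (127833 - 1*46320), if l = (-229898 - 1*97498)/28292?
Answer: 576459600/7073 ≈ 81501.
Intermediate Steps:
l = -81849/7073 (l = (-229898 - 97498)*(1/28292) = -327396*1/28292 = -81849/7073 ≈ -11.572)
l + (127833 - 1*46320) = -81849/7073 + (127833 - 1*46320) = -81849/7073 + (127833 - 46320) = -81849/7073 + 81513 = 576459600/7073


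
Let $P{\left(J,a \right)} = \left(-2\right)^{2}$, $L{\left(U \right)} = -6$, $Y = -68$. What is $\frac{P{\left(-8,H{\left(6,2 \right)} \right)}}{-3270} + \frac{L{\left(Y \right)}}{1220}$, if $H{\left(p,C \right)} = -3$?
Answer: $- \frac{245}{39894} \approx -0.0061413$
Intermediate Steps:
$P{\left(J,a \right)} = 4$
$\frac{P{\left(-8,H{\left(6,2 \right)} \right)}}{-3270} + \frac{L{\left(Y \right)}}{1220} = \frac{4}{-3270} - \frac{6}{1220} = 4 \left(- \frac{1}{3270}\right) - \frac{3}{610} = - \frac{2}{1635} - \frac{3}{610} = - \frac{245}{39894}$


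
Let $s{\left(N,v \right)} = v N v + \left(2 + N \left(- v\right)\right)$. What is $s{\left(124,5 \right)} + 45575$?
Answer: $48057$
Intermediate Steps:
$s{\left(N,v \right)} = 2 + N v^{2} - N v$ ($s{\left(N,v \right)} = N v v - \left(-2 + N v\right) = N v^{2} - \left(-2 + N v\right) = 2 + N v^{2} - N v$)
$s{\left(124,5 \right)} + 45575 = \left(2 + 124 \cdot 5^{2} - 124 \cdot 5\right) + 45575 = \left(2 + 124 \cdot 25 - 620\right) + 45575 = \left(2 + 3100 - 620\right) + 45575 = 2482 + 45575 = 48057$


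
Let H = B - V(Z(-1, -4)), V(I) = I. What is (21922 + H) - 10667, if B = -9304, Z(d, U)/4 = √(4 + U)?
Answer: 1951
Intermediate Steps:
Z(d, U) = 4*√(4 + U)
H = -9304 (H = -9304 - 4*√(4 - 4) = -9304 - 4*√0 = -9304 - 4*0 = -9304 - 1*0 = -9304 + 0 = -9304)
(21922 + H) - 10667 = (21922 - 9304) - 10667 = 12618 - 10667 = 1951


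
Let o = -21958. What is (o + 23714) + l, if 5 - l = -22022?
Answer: 23783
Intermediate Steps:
l = 22027 (l = 5 - 1*(-22022) = 5 + 22022 = 22027)
(o + 23714) + l = (-21958 + 23714) + 22027 = 1756 + 22027 = 23783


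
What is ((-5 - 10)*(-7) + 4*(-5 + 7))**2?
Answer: 12769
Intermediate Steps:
((-5 - 10)*(-7) + 4*(-5 + 7))**2 = (-15*(-7) + 4*2)**2 = (105 + 8)**2 = 113**2 = 12769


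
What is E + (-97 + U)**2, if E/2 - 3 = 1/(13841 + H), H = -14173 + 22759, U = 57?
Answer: 36017764/22427 ≈ 1606.0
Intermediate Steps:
H = 8586
E = 134564/22427 (E = 6 + 2/(13841 + 8586) = 6 + 2/22427 = 134564/22427 ≈ 6.0001)
E + (-97 + U)**2 = 134564/22427 + (-97 + 57)**2 = 134564/22427 + (-40)**2 = 134564/22427 + 1600 = 36017764/22427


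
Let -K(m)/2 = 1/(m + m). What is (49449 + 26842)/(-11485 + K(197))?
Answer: -15029327/2262546 ≈ -6.6427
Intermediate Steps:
K(m) = -1/m (K(m) = -2/(m + m) = -2*1/(2*m) = -1/m)
(49449 + 26842)/(-11485 + K(197)) = (49449 + 26842)/(-11485 - 1/197) = 76291/(-11485 - 1*1/197) = 76291/(-11485 - 1/197) = 76291/(-2262546/197) = 76291*(-197/2262546) = -15029327/2262546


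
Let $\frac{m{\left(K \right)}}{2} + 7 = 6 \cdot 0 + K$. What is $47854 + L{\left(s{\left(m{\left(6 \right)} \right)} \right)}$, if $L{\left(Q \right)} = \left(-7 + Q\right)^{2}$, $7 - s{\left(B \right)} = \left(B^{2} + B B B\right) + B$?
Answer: $47890$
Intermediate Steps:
$m{\left(K \right)} = -14 + 2 K$ ($m{\left(K \right)} = -14 + 2 \left(6 \cdot 0 + K\right) = -14 + 2 \left(0 + K\right) = -14 + 2 K$)
$s{\left(B \right)} = 7 - B - B^{2} - B^{3}$ ($s{\left(B \right)} = 7 - \left(\left(B^{2} + B B B\right) + B\right) = 7 - \left(\left(B^{2} + B^{2} B\right) + B\right) = 7 - \left(\left(B^{2} + B^{3}\right) + B\right) = 7 - \left(B + B^{2} + B^{3}\right) = 7 - B - B^{2} - B^{3}$)
$47854 + L{\left(s{\left(m{\left(6 \right)} \right)} \right)} = 47854 + \left(-7 - \left(-21 + 12 + \left(-14 + 2 \cdot 6\right)^{2} + \left(-14 + 2 \cdot 6\right)^{3}\right)\right)^{2} = 47854 + \left(-7 - \left(-9 + \left(-14 + 12\right)^{2} + \left(-14 + 12\right)^{3}\right)\right)^{2} = 47854 + \left(-7 - -13\right)^{2} = 47854 + \left(-7 + \left(7 + 2 - 4 - -8\right)\right)^{2} = 47854 + \left(-7 + \left(7 + 2 - 4 + 8\right)\right)^{2} = 47854 + \left(-7 + 13\right)^{2} = 47854 + 6^{2} = 47854 + 36 = 47890$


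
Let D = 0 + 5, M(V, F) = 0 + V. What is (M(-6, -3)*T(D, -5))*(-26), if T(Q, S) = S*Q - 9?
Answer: -5304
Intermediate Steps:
M(V, F) = V
D = 5
T(Q, S) = -9 + Q*S (T(Q, S) = Q*S - 9 = -9 + Q*S)
(M(-6, -3)*T(D, -5))*(-26) = -6*(-9 + 5*(-5))*(-26) = -6*(-9 - 25)*(-26) = -6*(-34)*(-26) = 204*(-26) = -5304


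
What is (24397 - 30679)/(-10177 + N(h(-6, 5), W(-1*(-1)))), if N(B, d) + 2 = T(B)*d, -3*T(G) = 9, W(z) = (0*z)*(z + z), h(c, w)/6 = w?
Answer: 698/1131 ≈ 0.61715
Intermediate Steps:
h(c, w) = 6*w
W(z) = 0 (W(z) = 0*(2*z) = 0)
T(G) = -3 (T(G) = -⅓*9 = -3)
N(B, d) = -2 - 3*d
(24397 - 30679)/(-10177 + N(h(-6, 5), W(-1*(-1)))) = (24397 - 30679)/(-10177 + (-2 - 3*0)) = -6282/(-10177 + (-2 + 0)) = -6282/(-10177 - 2) = -6282/(-10179) = -6282*(-1/10179) = 698/1131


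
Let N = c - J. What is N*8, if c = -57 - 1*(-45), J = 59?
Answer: -568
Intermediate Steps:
c = -12 (c = -57 + 45 = -12)
N = -71 (N = -12 - 1*59 = -12 - 59 = -71)
N*8 = -71*8 = -568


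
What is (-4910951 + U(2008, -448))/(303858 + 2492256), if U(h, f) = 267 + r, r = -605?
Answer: -4911289/2796114 ≈ -1.7565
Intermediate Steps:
U(h, f) = -338 (U(h, f) = 267 - 605 = -338)
(-4910951 + U(2008, -448))/(303858 + 2492256) = (-4910951 - 338)/(303858 + 2492256) = -4911289/2796114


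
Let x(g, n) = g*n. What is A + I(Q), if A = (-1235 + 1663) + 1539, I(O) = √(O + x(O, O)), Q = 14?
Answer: 1967 + √210 ≈ 1981.5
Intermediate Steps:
I(O) = √(O + O²) (I(O) = √(O + O*O) = √(O + O²))
A = 1967 (A = 428 + 1539 = 1967)
A + I(Q) = 1967 + √(14*(1 + 14)) = 1967 + √(14*15) = 1967 + √210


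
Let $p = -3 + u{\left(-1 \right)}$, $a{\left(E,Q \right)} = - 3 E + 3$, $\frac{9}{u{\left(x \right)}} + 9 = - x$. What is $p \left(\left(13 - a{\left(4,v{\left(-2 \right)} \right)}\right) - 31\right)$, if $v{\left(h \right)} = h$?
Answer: $\frac{297}{8} \approx 37.125$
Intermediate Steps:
$u{\left(x \right)} = \frac{9}{-9 - x}$
$a{\left(E,Q \right)} = 3 - 3 E$
$p = - \frac{33}{8}$ ($p = -3 - \frac{9}{9 - 1} = -3 - \frac{9}{8} = - \frac{33}{8} \approx -4.125$)
$p \left(\left(13 - a{\left(4,v{\left(-2 \right)} \right)}\right) - 31\right) = - \frac{33 \left(\left(13 - \left(3 - 12\right)\right) - 31\right)}{8} = - \frac{33 \left(\left(13 - -9\right) - 31\right)}{8} = - \frac{33 \left(\left(13 + 9\right) - 31\right)}{8} = - \frac{33 \left(22 - 31\right)}{8} = \left(- \frac{33}{8}\right) \left(-9\right) = \frac{297}{8}$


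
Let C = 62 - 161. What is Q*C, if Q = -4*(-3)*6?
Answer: -7128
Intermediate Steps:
C = -99
Q = 72 (Q = 12*6 = 72)
Q*C = 72*(-99) = -7128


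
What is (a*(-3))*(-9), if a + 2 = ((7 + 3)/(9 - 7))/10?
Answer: -81/2 ≈ -40.500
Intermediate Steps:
a = -3/2 (a = -2 + ((7 + 3)/(9 - 7))/10 = -2 + (10/2)*(⅒) = -2 + (10*(½))*(⅒) = -2 + 5*(⅒) = -2 + ½ = -3/2 ≈ -1.5000)
(a*(-3))*(-9) = -3/2*(-3)*(-9) = (9/2)*(-9) = -81/2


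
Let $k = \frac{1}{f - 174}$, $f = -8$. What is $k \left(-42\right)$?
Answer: $\frac{3}{13} \approx 0.23077$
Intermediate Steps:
$k = - \frac{1}{182}$ ($k = \frac{1}{-8 - 174} = \frac{1}{-182} = - \frac{1}{182} \approx -0.0054945$)
$k \left(-42\right) = \left(- \frac{1}{182}\right) \left(-42\right) = \frac{3}{13}$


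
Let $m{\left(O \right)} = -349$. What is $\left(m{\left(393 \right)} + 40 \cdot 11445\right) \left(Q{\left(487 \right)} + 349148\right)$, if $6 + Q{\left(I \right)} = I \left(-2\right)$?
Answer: $159269799768$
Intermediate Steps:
$Q{\left(I \right)} = -6 - 2 I$ ($Q{\left(I \right)} = -6 + I \left(-2\right) = -6 - 2 I$)
$\left(m{\left(393 \right)} + 40 \cdot 11445\right) \left(Q{\left(487 \right)} + 349148\right) = \left(-349 + 40 \cdot 11445\right) \left(\left(-6 - 974\right) + 349148\right) = \left(-349 + 457800\right) \left(\left(-6 - 974\right) + 349148\right) = 457451 \left(-980 + 349148\right) = 457451 \cdot 348168 = 159269799768$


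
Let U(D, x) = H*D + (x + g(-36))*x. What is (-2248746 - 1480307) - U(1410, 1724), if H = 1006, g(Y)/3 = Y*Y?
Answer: -14822601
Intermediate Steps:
g(Y) = 3*Y² (g(Y) = 3*(Y*Y) = 3*Y²)
U(D, x) = 1006*D + x*(3888 + x) (U(D, x) = 1006*D + (x + 3*(-36)²)*x = 1006*D + (x + 3*1296)*x = 1006*D + (x + 3888)*x = 1006*D + (3888 + x)*x = 1006*D + x*(3888 + x))
(-2248746 - 1480307) - U(1410, 1724) = (-2248746 - 1480307) - (1724² + 1006*1410 + 3888*1724) = -3729053 - (2972176 + 1418460 + 6702912) = -3729053 - 1*11093548 = -3729053 - 11093548 = -14822601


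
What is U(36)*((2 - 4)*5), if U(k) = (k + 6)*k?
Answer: -15120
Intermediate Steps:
U(k) = k*(6 + k) (U(k) = (6 + k)*k = k*(6 + k))
U(36)*((2 - 4)*5) = (36*(6 + 36))*((2 - 4)*5) = (36*42)*(-2*5) = 1512*(-10) = -15120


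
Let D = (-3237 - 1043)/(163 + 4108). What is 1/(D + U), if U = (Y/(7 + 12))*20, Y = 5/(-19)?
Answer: -1541831/1972180 ≈ -0.78179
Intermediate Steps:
D = -4280/4271 ≈ -1.0021
Y = -5/19 (Y = 5*(-1/19) = -5/19 ≈ -0.26316)
U = -100/361 (U = (-5/19/(7 + 12))*20 = (-5/19/19)*20 = ((1/19)*(-5/19))*20 = -5/361*20 = -100/361 ≈ -0.27701)
1/(D + U) = 1/(-4280/4271 - 100/361) = 1/(-1972180/1541831) = -1541831/1972180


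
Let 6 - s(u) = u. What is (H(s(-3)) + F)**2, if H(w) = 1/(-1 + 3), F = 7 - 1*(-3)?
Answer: 441/4 ≈ 110.25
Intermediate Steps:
s(u) = 6 - u
F = 10 (F = 7 + 3 = 10)
H(w) = 1/2
(H(s(-3)) + F)**2 = (1/2 + 10)**2 = (21/2)**2 = 441/4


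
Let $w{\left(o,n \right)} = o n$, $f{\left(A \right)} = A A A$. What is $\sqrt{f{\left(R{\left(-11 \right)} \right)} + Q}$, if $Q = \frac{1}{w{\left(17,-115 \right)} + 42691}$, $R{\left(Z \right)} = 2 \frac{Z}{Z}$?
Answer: $\frac{\sqrt{829713394}}{10184} \approx 2.8284$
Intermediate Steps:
$R{\left(Z \right)} = 2$ ($R{\left(Z \right)} = 2 \cdot 1 = 2$)
$f{\left(A \right)} = A^{3}$ ($f{\left(A \right)} = A^{2} A = A^{3}$)
$w{\left(o,n \right)} = n o$
$Q = \frac{1}{40736}$ ($Q = \frac{1}{\left(-115\right) 17 + 42691} = \frac{1}{-1955 + 42691} = \frac{1}{40736} \approx 2.4548 \cdot 10^{-5}$)
$\sqrt{f{\left(R{\left(-11 \right)} \right)} + Q} = \sqrt{2^{3} + \frac{1}{40736}} = \sqrt{8 + \frac{1}{40736}} = \sqrt{\frac{325889}{40736}} = \frac{\sqrt{829713394}}{10184}$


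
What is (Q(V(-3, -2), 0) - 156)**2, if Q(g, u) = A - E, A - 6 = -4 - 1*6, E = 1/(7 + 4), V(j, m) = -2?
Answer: 3101121/121 ≈ 25629.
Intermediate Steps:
E = 1/11 ≈ 0.090909
A = -4 (A = 6 + (-4 - 1*6) = 6 + (-4 - 6) = 6 - 10 = -4)
Q(g, u) = -45/11 (Q(g, u) = -4 - 1*1/11 = -4 - 1/11 = -45/11)
(Q(V(-3, -2), 0) - 156)**2 = (-45/11 - 156)**2 = (-1761/11)**2 = 3101121/121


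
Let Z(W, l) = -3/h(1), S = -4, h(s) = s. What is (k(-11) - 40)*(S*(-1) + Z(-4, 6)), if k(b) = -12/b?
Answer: -428/11 ≈ -38.909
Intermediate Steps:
Z(W, l) = -3 (Z(W, l) = -3/1 = -3*1 = -3)
(k(-11) - 40)*(S*(-1) + Z(-4, 6)) = (-12/(-11) - 40)*(-4*(-1) - 3) = (-12*(-1/11) - 40)*(4 - 3) = (12/11 - 40)*1 = -428/11*1 = -428/11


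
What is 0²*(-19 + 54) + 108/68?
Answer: 27/17 ≈ 1.5882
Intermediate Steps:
0²*(-19 + 54) + 108/68 = 0*35 + 108*(1/68) = 0 + 27/17 = 27/17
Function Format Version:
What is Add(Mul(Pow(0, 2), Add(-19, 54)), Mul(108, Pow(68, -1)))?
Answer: Rational(27, 17) ≈ 1.5882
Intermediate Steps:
Add(Mul(Pow(0, 2), Add(-19, 54)), Mul(108, Pow(68, -1))) = Add(Mul(0, 35), Mul(108, Rational(1, 68))) = Add(0, Rational(27, 17)) = Rational(27, 17)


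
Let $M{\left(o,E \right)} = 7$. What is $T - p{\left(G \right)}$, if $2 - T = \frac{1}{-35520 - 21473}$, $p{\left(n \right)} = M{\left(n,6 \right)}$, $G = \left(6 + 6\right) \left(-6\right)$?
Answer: $- \frac{284964}{56993} \approx -5.0$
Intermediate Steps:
$G = -72$ ($G = 12 \left(-6\right) = -72$)
$p{\left(n \right)} = 7$
$T = \frac{113987}{56993}$ ($T = 2 - \frac{1}{-35520 - 21473} = 2 - \frac{1}{-56993} = 2 - - \frac{1}{56993} = 2 + \frac{1}{56993} = \frac{113987}{56993} \approx 2.0$)
$T - p{\left(G \right)} = \frac{113987}{56993} - 7 = - \frac{284964}{56993}$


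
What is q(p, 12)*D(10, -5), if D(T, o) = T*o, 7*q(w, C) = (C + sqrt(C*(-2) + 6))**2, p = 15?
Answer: -900 - 3600*I*sqrt(2)/7 ≈ -900.0 - 727.31*I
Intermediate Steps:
q(w, C) = (C + sqrt(6 - 2*C))**2/7 (q(w, C) = (C + sqrt(C*(-2) + 6))**2/7 = (C + sqrt(-2*C + 6))**2/7 = (C + sqrt(6 - 2*C))**2/7)
q(p, 12)*D(10, -5) = ((12 + sqrt(2)*sqrt(3 - 1*12))**2/7)*(10*(-5)) = ((12 + sqrt(2)*sqrt(3 - 12))**2/7)*(-50) = ((12 + sqrt(2)*sqrt(-9))**2/7)*(-50) = ((12 + sqrt(2)*(3*I))**2/7)*(-50) = ((12 + 3*I*sqrt(2))**2/7)*(-50) = -50*(12 + 3*I*sqrt(2))**2/7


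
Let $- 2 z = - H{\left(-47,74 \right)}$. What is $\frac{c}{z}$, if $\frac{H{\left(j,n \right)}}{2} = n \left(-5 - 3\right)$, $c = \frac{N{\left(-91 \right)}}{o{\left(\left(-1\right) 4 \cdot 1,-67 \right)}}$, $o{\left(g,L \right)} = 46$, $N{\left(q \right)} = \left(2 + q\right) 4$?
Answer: $\frac{89}{6808} \approx 0.013073$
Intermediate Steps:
$N{\left(q \right)} = 8 + 4 q$
$c = - \frac{178}{23}$ ($c = \frac{8 + 4 \left(-91\right)}{46} = \left(8 - 364\right) \frac{1}{46} = \left(-356\right) \frac{1}{46} = - \frac{178}{23} \approx -7.7391$)
$H{\left(j,n \right)} = - 16 n$ ($H{\left(j,n \right)} = 2 n \left(-5 - 3\right) = 2 n \left(-8\right) = 2 \left(- 8 n\right) = - 16 n$)
$z = -592$ ($z = - \frac{\left(-1\right) \left(\left(-16\right) 74\right)}{2} = - \frac{\left(-1\right) \left(-1184\right)}{2} = \left(- \frac{1}{2}\right) 1184 = -592$)
$\frac{c}{z} = - \frac{178}{23 \left(-592\right)} = \left(- \frac{178}{23}\right) \left(- \frac{1}{592}\right) = \frac{89}{6808}$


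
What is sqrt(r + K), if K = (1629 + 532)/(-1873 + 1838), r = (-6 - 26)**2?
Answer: sqrt(1178765)/35 ≈ 31.020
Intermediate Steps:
r = 1024 (r = (-32)**2 = 1024)
K = -2161/35 (K = 2161/(-35) = 2161*(-1/35) = -2161/35 ≈ -61.743)
sqrt(r + K) = sqrt(1024 - 2161/35) = sqrt(33679/35) = sqrt(1178765)/35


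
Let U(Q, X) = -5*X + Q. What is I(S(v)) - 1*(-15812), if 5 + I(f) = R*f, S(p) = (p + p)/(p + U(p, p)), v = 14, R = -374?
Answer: 48169/3 ≈ 16056.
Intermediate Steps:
U(Q, X) = Q - 5*X
S(p) = -⅔ (S(p) = (p + p)/(p + (p - 5*p)) = (2*p)/(p - 4*p) = (2*p)/((-3*p)) = (2*p)*(-1/(3*p)) = -⅔)
I(f) = -5 - 374*f
I(S(v)) - 1*(-15812) = (-5 - 374*(-⅔)) - 1*(-15812) = (-5 + 748/3) + 15812 = 733/3 + 15812 = 48169/3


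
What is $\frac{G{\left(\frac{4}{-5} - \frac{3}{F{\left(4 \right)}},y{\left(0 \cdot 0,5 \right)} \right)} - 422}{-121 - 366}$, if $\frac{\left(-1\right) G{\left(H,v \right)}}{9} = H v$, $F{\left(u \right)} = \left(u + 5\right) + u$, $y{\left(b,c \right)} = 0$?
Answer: $\frac{422}{487} \approx 0.86653$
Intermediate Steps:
$F{\left(u \right)} = 5 + 2 u$ ($F{\left(u \right)} = \left(5 + u\right) + u = 5 + 2 u$)
$G{\left(H,v \right)} = - 9 H v$
$\frac{G{\left(\frac{4}{-5} - \frac{3}{F{\left(4 \right)}},y{\left(0 \cdot 0,5 \right)} \right)} - 422}{-121 - 366} = \frac{\left(-9\right) \left(\frac{4}{-5} - \frac{3}{5 + 2 \cdot 4}\right) 0 - 422}{-121 - 366} = \frac{\left(-9\right) \left(4 \left(- \frac{1}{5}\right) - \frac{3}{5 + 8}\right) 0 - 422}{-487} = \left(\left(-9\right) \left(- \frac{4}{5} - \frac{3}{13}\right) 0 - 422\right) \left(- \frac{1}{487}\right) = \left(\left(-9\right) \left(- \frac{67}{65}\right) 0 - 422\right) \left(- \frac{1}{487}\right) = \left(0 - 422\right) \left(- \frac{1}{487}\right) = \left(-422\right) \left(- \frac{1}{487}\right) = \frac{422}{487}$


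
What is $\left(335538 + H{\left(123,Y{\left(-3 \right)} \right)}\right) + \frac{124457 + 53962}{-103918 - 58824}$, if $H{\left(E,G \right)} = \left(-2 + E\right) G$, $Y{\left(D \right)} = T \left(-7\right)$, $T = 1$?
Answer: $\frac{54468104303}{162742} \approx 3.3469 \cdot 10^{5}$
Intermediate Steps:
$Y{\left(D \right)} = -7$ ($Y{\left(D \right)} = 1 \left(-7\right) = -7$)
$H{\left(E,G \right)} = G \left(-2 + E\right)$
$\left(335538 + H{\left(123,Y{\left(-3 \right)} \right)}\right) + \frac{124457 + 53962}{-103918 - 58824} = \left(335538 - 7 \left(-2 + 123\right)\right) + \frac{124457 + 53962}{-103918 - 58824} = \left(335538 - 847\right) + \frac{178419}{-162742} = \left(335538 - 847\right) + 178419 \left(- \frac{1}{162742}\right) = 334691 - \frac{178419}{162742} = \frac{54468104303}{162742}$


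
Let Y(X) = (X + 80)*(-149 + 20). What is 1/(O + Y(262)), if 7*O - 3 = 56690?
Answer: -1/36019 ≈ -2.7763e-5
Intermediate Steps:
O = 8099 (O = 3/7 + (⅐)*56690 = 3/7 + 56690/7 = 8099)
Y(X) = -10320 - 129*X (Y(X) = (80 + X)*(-129) = -10320 - 129*X)
1/(O + Y(262)) = 1/(8099 + (-10320 - 129*262)) = 1/(8099 + (-10320 - 33798)) = 1/(8099 - 44118) = 1/(-36019) = -1/36019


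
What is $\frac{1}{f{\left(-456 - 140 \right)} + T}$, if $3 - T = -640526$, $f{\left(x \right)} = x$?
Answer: $\frac{1}{639933} \approx 1.5627 \cdot 10^{-6}$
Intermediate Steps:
$T = 640529$ ($T = 3 - -640526 = 3 + 640526 = 640529$)
$\frac{1}{f{\left(-456 - 140 \right)} + T} = \frac{1}{\left(-456 - 140\right) + 640529} = \frac{1}{-596 + 640529} = \frac{1}{639933}$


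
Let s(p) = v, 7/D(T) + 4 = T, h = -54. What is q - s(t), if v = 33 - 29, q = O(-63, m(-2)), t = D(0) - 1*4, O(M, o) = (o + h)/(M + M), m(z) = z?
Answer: -32/9 ≈ -3.5556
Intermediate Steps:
D(T) = 7/(-4 + T)
O(M, o) = (-54 + o)/(2*M) (O(M, o) = (o - 54)/(M + M) = (-54 + o)/((2*M)) = (-54 + o)*(1/(2*M)) = (-54 + o)/(2*M))
t = -23/4 (t = 7/(-4 + 0) - 1*4 = 7/(-4) - 4 = 7*(-1/4) - 4 = -7/4 - 4 = -23/4 ≈ -5.7500)
q = 4/9 (q = (1/2)*(-54 - 2)/(-63) = (1/2)*(-1/63)*(-56) = 4/9 ≈ 0.44444)
v = 4
s(p) = 4
q - s(t) = 4/9 - 1*4 = 4/9 - 4 = -32/9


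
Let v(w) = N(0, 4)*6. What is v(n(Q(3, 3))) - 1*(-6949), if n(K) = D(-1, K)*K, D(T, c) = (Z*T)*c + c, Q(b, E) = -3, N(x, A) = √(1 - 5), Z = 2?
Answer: 6949 + 12*I ≈ 6949.0 + 12.0*I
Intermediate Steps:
N(x, A) = 2*I (N(x, A) = √(-4) = 2*I)
D(T, c) = c + 2*T*c (D(T, c) = (2*T)*c + c = 2*T*c + c = c + 2*T*c)
n(K) = -K² (n(K) = (K*(1 + 2*(-1)))*K = (K*(1 - 2))*K = (K*(-1))*K = (-K)*K = -K²)
v(w) = 12*I (v(w) = (2*I)*6 = 12*I)
v(n(Q(3, 3))) - 1*(-6949) = 12*I - 1*(-6949) = 12*I + 6949 = 6949 + 12*I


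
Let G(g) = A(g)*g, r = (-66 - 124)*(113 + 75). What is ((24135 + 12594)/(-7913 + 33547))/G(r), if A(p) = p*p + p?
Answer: -5247/166893926404995200 ≈ -3.1439e-14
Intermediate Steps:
A(p) = p + p**2 (A(p) = p**2 + p = p + p**2)
r = -35720 (r = -190*188 = -35720)
G(g) = g**2*(1 + g) (G(g) = (g*(1 + g))*g = g**2*(1 + g))
((24135 + 12594)/(-7913 + 33547))/G(r) = ((24135 + 12594)/(-7913 + 33547))/(((-35720)**2*(1 - 35720))) = (36729/25634)/((1275918400*(-35719))) = (36729*(1/25634))/(-45574529329600) = (5247/3662)*(-1/45574529329600) = -5247/166893926404995200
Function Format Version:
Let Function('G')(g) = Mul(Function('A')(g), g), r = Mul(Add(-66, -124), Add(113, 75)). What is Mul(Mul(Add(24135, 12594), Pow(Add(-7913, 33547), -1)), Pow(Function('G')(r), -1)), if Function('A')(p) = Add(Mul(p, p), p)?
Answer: Rational(-5247, 166893926404995200) ≈ -3.1439e-14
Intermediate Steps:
Function('A')(p) = Add(p, Pow(p, 2)) (Function('A')(p) = Add(Pow(p, 2), p) = Add(p, Pow(p, 2)))
r = -35720 (r = Mul(-190, 188) = -35720)
Function('G')(g) = Mul(Pow(g, 2), Add(1, g)) (Function('G')(g) = Mul(Mul(g, Add(1, g)), g) = Mul(Pow(g, 2), Add(1, g)))
Mul(Mul(Add(24135, 12594), Pow(Add(-7913, 33547), -1)), Pow(Function('G')(r), -1)) = Mul(Mul(Add(24135, 12594), Pow(Add(-7913, 33547), -1)), Pow(Mul(Pow(-35720, 2), Add(1, -35720)), -1)) = Mul(Mul(36729, Pow(25634, -1)), Pow(Mul(1275918400, -35719), -1)) = Mul(Mul(36729, Rational(1, 25634)), Pow(-45574529329600, -1)) = Mul(Rational(5247, 3662), Rational(-1, 45574529329600)) = Rational(-5247, 166893926404995200)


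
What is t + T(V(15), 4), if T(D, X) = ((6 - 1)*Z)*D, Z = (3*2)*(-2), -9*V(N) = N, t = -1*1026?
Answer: -926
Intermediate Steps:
t = -1026
V(N) = -N/9
Z = -12 (Z = 6*(-2) = -12)
T(D, X) = -60*D (T(D, X) = ((6 - 1)*(-12))*D = (5*(-12))*D = -60*D)
t + T(V(15), 4) = -1026 - (-20)*15/3 = -1026 - 60*(-5/3) = -1026 + 100 = -926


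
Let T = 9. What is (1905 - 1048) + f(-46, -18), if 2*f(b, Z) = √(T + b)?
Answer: 857 + I*√37/2 ≈ 857.0 + 3.0414*I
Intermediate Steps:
f(b, Z) = √(9 + b)/2
(1905 - 1048) + f(-46, -18) = (1905 - 1048) + √(9 - 46)/2 = 857 + √(-37)/2 = 857 + (I*√37)/2 = 857 + I*√37/2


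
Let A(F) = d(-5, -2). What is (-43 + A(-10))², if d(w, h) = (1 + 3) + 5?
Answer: 1156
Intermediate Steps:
d(w, h) = 9 (d(w, h) = 4 + 5 = 9)
A(F) = 9
(-43 + A(-10))² = (-43 + 9)² = (-34)² = 1156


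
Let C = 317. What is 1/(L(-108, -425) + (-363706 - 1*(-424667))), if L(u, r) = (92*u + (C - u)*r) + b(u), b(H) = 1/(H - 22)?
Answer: -130/16848001 ≈ -7.7161e-6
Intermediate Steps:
b(H) = 1/(-22 + H)
L(u, r) = 1/(-22 + u) + 92*u + r*(317 - u) (L(u, r) = (92*u + (317 - u)*r) + 1/(-22 + u) = (92*u + r*(317 - u)) + 1/(-22 + u) = 1/(-22 + u) + 92*u + r*(317 - u))
1/(L(-108, -425) + (-363706 - 1*(-424667))) = 1/((1 + (-22 - 108)*(92*(-108) + 317*(-425) - 1*(-425)*(-108)))/(-22 - 108) + (-363706 - 1*(-424667))) = 1/((1 - 130*(-9936 - 134725 - 45900))/(-130) + (-363706 + 424667)) = 1/(-(1 - 130*(-190561))/130 + 60961) = 1/(-(1 + 24772930)/130 + 60961) = 1/(-1/130*24772931 + 60961) = 1/(-24772931/130 + 60961) = 1/(-16848001/130) = -130/16848001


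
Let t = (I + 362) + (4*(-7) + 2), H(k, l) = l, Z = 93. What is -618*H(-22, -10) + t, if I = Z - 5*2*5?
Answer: 6559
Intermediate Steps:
I = 43 (I = 93 - 5*2*5 = 93 - 10*5 = 93 - 50 = 43)
t = 379 (t = (43 + 362) + (4*(-7) + 2) = 405 + (-28 + 2) = 405 - 26 = 379)
-618*H(-22, -10) + t = -618*(-10) + 379 = 6180 + 379 = 6559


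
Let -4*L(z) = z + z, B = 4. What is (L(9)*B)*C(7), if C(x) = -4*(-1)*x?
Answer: -504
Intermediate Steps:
L(z) = -z/2 (L(z) = -(z + z)/4 = -z/2)
C(x) = 4*x (C(x) = -(-4)*x = 4*x)
(L(9)*B)*C(7) = (-1/2*9*4)*(4*7) = -9/2*4*28 = -18*28 = -504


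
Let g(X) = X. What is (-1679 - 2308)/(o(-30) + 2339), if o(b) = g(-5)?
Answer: -1329/778 ≈ -1.7082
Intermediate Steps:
o(b) = -5
(-1679 - 2308)/(o(-30) + 2339) = (-1679 - 2308)/(-5 + 2339) = -3987/2334 = -3987*1/2334 = -1329/778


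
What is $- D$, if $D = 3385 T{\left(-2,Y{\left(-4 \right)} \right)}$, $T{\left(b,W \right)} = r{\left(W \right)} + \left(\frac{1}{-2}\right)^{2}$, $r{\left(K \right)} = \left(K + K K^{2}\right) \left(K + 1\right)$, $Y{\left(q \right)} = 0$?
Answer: $- \frac{3385}{4} \approx -846.25$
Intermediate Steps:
$r{\left(K \right)} = \left(1 + K\right) \left(K + K^{3}\right)$ ($r{\left(K \right)} = \left(K + K^{3}\right) \left(1 + K\right) = \left(1 + K\right) \left(K + K^{3}\right)$)
$T{\left(b,W \right)} = \frac{1}{4} + W \left(1 + W + W^{2} + W^{3}\right)$ ($T{\left(b,W \right)} = W \left(1 + W + W^{2} + W^{3}\right) + \left(\frac{1}{-2}\right)^{2} = W \left(1 + W + W^{2} + W^{3}\right) + \left(- \frac{1}{2}\right)^{2} = W \left(1 + W + W^{2} + W^{3}\right) + \frac{1}{4} = \frac{1}{4} + W \left(1 + W + W^{2} + W^{3}\right)$)
$D = \frac{3385}{4}$ ($D = 3385 \left(\frac{1}{4} + 0 + 0^{2} + 0^{3} + 0^{4}\right) = 3385 \left(\frac{1}{4} + 0 + 0 + 0 + 0\right) = 3385 \cdot \frac{1}{4} = \frac{3385}{4} \approx 846.25$)
$- D = \left(-1\right) \frac{3385}{4} = - \frac{3385}{4}$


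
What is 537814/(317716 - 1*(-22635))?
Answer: 537814/340351 ≈ 1.5802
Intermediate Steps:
537814/(317716 - 1*(-22635)) = 537814/(317716 + 22635) = 537814/340351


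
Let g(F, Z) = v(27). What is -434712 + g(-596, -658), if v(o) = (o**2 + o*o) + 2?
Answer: -433252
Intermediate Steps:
v(o) = 2 + 2*o**2 (v(o) = (o**2 + o**2) + 2 = 2*o**2 + 2 = 2 + 2*o**2)
g(F, Z) = 1460 (g(F, Z) = 2 + 2*27**2 = 2 + 2*729 = 2 + 1458 = 1460)
-434712 + g(-596, -658) = -434712 + 1460 = -433252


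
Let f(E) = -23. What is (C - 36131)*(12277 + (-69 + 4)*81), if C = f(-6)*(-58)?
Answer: -243996564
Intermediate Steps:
C = 1334 (C = -23*(-58) = 1334)
(C - 36131)*(12277 + (-69 + 4)*81) = (1334 - 36131)*(12277 + (-69 + 4)*81) = -34797*(12277 - 65*81) = -34797*(12277 - 5265) = -34797*7012 = -243996564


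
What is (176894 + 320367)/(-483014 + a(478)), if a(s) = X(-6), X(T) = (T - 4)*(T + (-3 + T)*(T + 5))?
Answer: -497261/483044 ≈ -1.0294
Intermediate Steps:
X(T) = (-4 + T)*(T + (-3 + T)*(5 + T))
a(s) = -30 (a(s) = 60 + (-6)³ - 1*(-6)² - 27*(-6) = 60 - 216 - 1*36 + 162 = 60 - 216 - 36 + 162 = -30)
(176894 + 320367)/(-483014 + a(478)) = (176894 + 320367)/(-483014 - 30) = 497261/(-483044) = 497261*(-1/483044) = -497261/483044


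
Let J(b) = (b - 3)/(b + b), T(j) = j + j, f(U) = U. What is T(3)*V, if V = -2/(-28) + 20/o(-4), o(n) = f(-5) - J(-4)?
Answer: -6579/329 ≈ -19.997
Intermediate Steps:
T(j) = 2*j
J(b) = (-3 + b)/(2*b) (J(b) = (-3 + b)/((2*b)) = (-3 + b)*(1/(2*b)) = (-3 + b)/(2*b))
o(n) = -47/8 (o(n) = -5 - (-3 - 4)/(2*(-4)) = -5 - (-1)*(-7)/(2*4) = -5 - 1*7/8 = -5 - 7/8 = -47/8)
V = -2193/658 (V = -2/(-28) + 20/(-47/8) = -2*(-1/28) + 20*(-8/47) = 1/14 - 160/47 = -2193/658 ≈ -3.3328)
T(3)*V = (2*3)*(-2193/658) = 6*(-2193/658) = -6579/329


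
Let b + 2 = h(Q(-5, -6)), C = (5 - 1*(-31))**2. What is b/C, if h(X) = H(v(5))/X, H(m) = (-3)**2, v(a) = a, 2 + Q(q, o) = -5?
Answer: -23/9072 ≈ -0.0025353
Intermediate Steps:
Q(q, o) = -7 (Q(q, o) = -2 - 5 = -7)
H(m) = 9
C = 1296 (C = (5 + 31)**2 = 36**2 = 1296)
h(X) = 9/X
b = -23/7 (b = -2 + 9/(-7) = -2 + 9*(-1/7) = -2 - 9/7 = -23/7 ≈ -3.2857)
b/C = -23/7/1296 = -23/7*1/1296 = -23/9072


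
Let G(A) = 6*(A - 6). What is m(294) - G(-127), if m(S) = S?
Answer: 1092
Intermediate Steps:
G(A) = -36 + 6*A (G(A) = 6*(-6 + A) = -36 + 6*A)
m(294) - G(-127) = 294 - (-36 + 6*(-127)) = 294 - (-36 - 762) = 294 - 1*(-798) = 294 + 798 = 1092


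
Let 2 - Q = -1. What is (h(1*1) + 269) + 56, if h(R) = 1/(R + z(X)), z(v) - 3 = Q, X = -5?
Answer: 2276/7 ≈ 325.14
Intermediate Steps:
Q = 3 (Q = 2 - 1*(-1) = 2 + 1 = 3)
z(v) = 6 (z(v) = 3 + 3 = 6)
h(R) = 1/(6 + R) (h(R) = 1/(R + 6) = 1/(6 + R))
(h(1*1) + 269) + 56 = (1/(6 + 1*1) + 269) + 56 = (1/(6 + 1) + 269) + 56 = (1/7 + 269) + 56 = (⅐ + 269) + 56 = 1884/7 + 56 = 2276/7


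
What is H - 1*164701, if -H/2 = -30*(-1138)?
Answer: -232981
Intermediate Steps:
H = -68280 (H = -(-60)*(-1138) = -2*34140 = -68280)
H - 1*164701 = -68280 - 1*164701 = -68280 - 164701 = -232981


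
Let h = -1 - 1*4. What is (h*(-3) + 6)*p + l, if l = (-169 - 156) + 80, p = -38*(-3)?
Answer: 2149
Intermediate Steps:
h = -5 (h = -1 - 4 = -5)
p = 114
l = -245 (l = -325 + 80 = -245)
(h*(-3) + 6)*p + l = (-5*(-3) + 6)*114 - 245 = (15 + 6)*114 - 245 = 21*114 - 245 = 2394 - 245 = 2149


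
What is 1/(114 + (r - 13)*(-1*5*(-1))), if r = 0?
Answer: 1/49 ≈ 0.020408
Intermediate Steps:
1/(114 + (r - 13)*(-1*5*(-1))) = 1/(114 + (0 - 13)*(-1*5*(-1))) = 1/(114 - (-65)*(-1)) = 1/(114 - 13*5) = 1/(114 - 65) = 1/49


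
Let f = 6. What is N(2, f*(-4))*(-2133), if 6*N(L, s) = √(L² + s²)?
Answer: -711*√145 ≈ -8561.6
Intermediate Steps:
N(L, s) = √(L² + s²)/6
N(2, f*(-4))*(-2133) = (√(2² + (6*(-4))²)/6)*(-2133) = (√(4 + (-24)²)/6)*(-2133) = (√(4 + 576)/6)*(-2133) = (√580/6)*(-2133) = ((2*√145)/6)*(-2133) = (√145/3)*(-2133) = -711*√145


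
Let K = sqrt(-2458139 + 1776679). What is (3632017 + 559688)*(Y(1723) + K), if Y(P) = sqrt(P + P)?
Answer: 4191705*sqrt(3446) + 8383410*I*sqrt(170365) ≈ 2.4606e+8 + 3.4603e+9*I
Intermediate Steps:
Y(P) = sqrt(2)*sqrt(P) (Y(P) = sqrt(2*P) = sqrt(2)*sqrt(P))
K = 2*I*sqrt(170365) (K = sqrt(-681460) = 2*I*sqrt(170365) ≈ 825.51*I)
(3632017 + 559688)*(Y(1723) + K) = (3632017 + 559688)*(sqrt(2)*sqrt(1723) + 2*I*sqrt(170365)) = 4191705*(sqrt(3446) + 2*I*sqrt(170365)) = 4191705*sqrt(3446) + 8383410*I*sqrt(170365)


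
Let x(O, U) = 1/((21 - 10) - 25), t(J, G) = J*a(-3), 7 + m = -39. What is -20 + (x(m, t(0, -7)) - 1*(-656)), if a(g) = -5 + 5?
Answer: 8903/14 ≈ 635.93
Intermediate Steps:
a(g) = 0
m = -46 (m = -7 - 39 = -46)
t(J, G) = 0 (t(J, G) = J*0 = 0)
x(O, U) = -1/14 (x(O, U) = 1/(11 - 25) = 1/(-14) = -1/14)
-20 + (x(m, t(0, -7)) - 1*(-656)) = -20 + (-1/14 - 1*(-656)) = -20 + (-1/14 + 656) = -20 + 9183/14 = 8903/14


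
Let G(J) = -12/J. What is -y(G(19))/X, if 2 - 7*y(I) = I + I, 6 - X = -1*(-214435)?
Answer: 62/28519057 ≈ 2.1740e-6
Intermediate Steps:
X = -214429 (X = 6 - (-1)*(-214435) = 6 - 1*214435 = 6 - 214435 = -214429)
y(I) = 2/7 - 2*I/7 (y(I) = 2/7 - (I + I)/7 = 2/7 - 2*I/7)
-y(G(19))/X = -(2/7 - (-24)/(7*19))/(-214429) = -(2/7 - (-24)/(7*19))*(-1)/214429 = -(2/7 - 2/7*(-12/19))*(-1)/214429 = -(2/7 + 24/133)*(-1)/214429 = -62*(-1)/(133*214429) = -1*(-62/28519057) = 62/28519057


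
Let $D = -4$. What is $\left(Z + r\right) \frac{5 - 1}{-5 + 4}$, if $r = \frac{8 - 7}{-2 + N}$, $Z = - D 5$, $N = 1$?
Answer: $-76$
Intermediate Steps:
$Z = 20$ ($Z = \left(-1\right) \left(-4\right) 5 = 4 \cdot 5 = 20$)
$r = -1$ ($r = \frac{8 - 7}{-2 + 1} = 1 \frac{1}{-1} = 1 \left(-1\right) = -1$)
$\left(Z + r\right) \frac{5 - 1}{-5 + 4} = \left(20 - 1\right) \frac{5 - 1}{-5 + 4} = 19 \frac{4}{-1} = 19 \cdot 4 \left(-1\right) = 19 \left(-4\right) = -76$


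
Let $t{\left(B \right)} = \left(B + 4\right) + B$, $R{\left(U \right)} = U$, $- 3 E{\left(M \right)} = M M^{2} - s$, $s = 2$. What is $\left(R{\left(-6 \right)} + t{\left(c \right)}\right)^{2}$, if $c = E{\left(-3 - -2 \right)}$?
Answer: $0$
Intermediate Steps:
$E{\left(M \right)} = \frac{2}{3} - \frac{M^{3}}{3}$ ($E{\left(M \right)} = - \frac{M M^{2} - 2}{3} = - \frac{M^{3} - 2}{3} = - \frac{-2 + M^{3}}{3} = \frac{2}{3} - \frac{M^{3}}{3}$)
$c = 1$ ($c = \frac{2}{3} - \frac{\left(-3 - -2\right)^{3}}{3} = \frac{2}{3} - \frac{\left(-3 + 2\right)^{3}}{3} = \frac{2}{3} - \frac{\left(-1\right)^{3}}{3} = \frac{2}{3} - - \frac{1}{3} = \frac{2}{3} + \frac{1}{3} = 1$)
$t{\left(B \right)} = 4 + 2 B$ ($t{\left(B \right)} = \left(4 + B\right) + B = 4 + 2 B$)
$\left(R{\left(-6 \right)} + t{\left(c \right)}\right)^{2} = \left(-6 + \left(4 + 2 \cdot 1\right)\right)^{2} = \left(-6 + \left(4 + 2\right)\right)^{2} = \left(-6 + 6\right)^{2} = 0^{2} = 0$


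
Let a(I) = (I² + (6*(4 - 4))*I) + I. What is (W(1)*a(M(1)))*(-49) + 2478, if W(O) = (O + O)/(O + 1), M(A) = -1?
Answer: 2478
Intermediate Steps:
W(O) = 2*O/(1 + O) (W(O) = (2*O)/(1 + O) = 2*O/(1 + O))
a(I) = I + I² (a(I) = (I² + (6*0)*I) + I = (I² + 0*I) + I = (I² + 0) + I = I² + I = I + I²)
(W(1)*a(M(1)))*(-49) + 2478 = ((2*1/(1 + 1))*(-(1 - 1)))*(-49) + 2478 = ((2*1/2)*(-1*0))*(-49) + 2478 = ((2*1*(½))*0)*(-49) + 2478 = (1*0)*(-49) + 2478 = 0*(-49) + 2478 = 0 + 2478 = 2478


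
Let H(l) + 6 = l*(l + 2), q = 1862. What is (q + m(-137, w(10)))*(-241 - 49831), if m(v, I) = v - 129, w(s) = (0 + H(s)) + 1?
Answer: -79914912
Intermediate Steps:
H(l) = -6 + l*(2 + l) (H(l) = -6 + l*(l + 2) = -6 + l*(2 + l))
w(s) = -5 + s**2 + 2*s (w(s) = (0 + (-6 + s**2 + 2*s)) + 1 = (-6 + s**2 + 2*s) + 1 = -5 + s**2 + 2*s)
m(v, I) = -129 + v
(q + m(-137, w(10)))*(-241 - 49831) = (1862 + (-129 - 137))*(-241 - 49831) = (1862 - 266)*(-50072) = 1596*(-50072) = -79914912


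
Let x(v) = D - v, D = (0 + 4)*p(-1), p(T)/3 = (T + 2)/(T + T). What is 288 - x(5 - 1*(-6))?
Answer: 305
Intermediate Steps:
p(T) = 3*(2 + T)/(2*T) (p(T) = 3*((T + 2)/(T + T)) = 3*((2 + T)/((2*T))) = 3*((2 + T)*(1/(2*T))) = 3*((2 + T)/(2*T)) = 3*(2 + T)/(2*T))
D = -6 (D = (0 + 4)*(3/2 + 3/(-1)) = 4*(3/2 + 3*(-1)) = 4*(3/2 - 3) = 4*(-3/2) = -6)
x(v) = -6 - v
288 - x(5 - 1*(-6)) = 288 - (-6 - (5 - 1*(-6))) = 288 - (-6 - (5 + 6)) = 288 - (-6 - 1*11) = 288 - (-6 - 11) = 288 - 1*(-17) = 288 + 17 = 305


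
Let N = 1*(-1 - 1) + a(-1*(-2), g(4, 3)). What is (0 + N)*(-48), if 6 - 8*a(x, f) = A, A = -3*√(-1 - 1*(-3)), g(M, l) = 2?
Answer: 60 - 18*√2 ≈ 34.544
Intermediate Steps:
A = -3*√2 (A = -3*√(-1 + 3) = -3*√2 ≈ -4.2426)
a(x, f) = ¾ + 3*√2/8 (a(x, f) = ¾ - (-3)*√2/8 = ¾ + 3*√2/8)
N = -5/4 + 3*√2/8 (N = 1*(-1 - 1) + (¾ + 3*√2/8) = 1*(-2) + (¾ + 3*√2/8) = -2 + (¾ + 3*√2/8) = -5/4 + 3*√2/8 ≈ -0.71967)
(0 + N)*(-48) = (0 + (-5/4 + 3*√2/8))*(-48) = (-5/4 + 3*√2/8)*(-48) = 60 - 18*√2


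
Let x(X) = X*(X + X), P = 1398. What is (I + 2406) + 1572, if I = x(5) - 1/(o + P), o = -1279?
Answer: 479331/119 ≈ 4028.0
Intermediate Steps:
x(X) = 2*X² (x(X) = X*(2*X) = 2*X²)
I = 5949/119 (I = 2*5² - 1/(-1279 + 1398) = 2*25 - 1/119 = 50 - 1*1/119 = 50 - 1/119 = 5949/119 ≈ 49.992)
(I + 2406) + 1572 = (5949/119 + 2406) + 1572 = 292263/119 + 1572 = 479331/119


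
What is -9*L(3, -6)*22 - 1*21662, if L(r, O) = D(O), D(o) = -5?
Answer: -20672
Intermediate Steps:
L(r, O) = -5
-9*L(3, -6)*22 - 1*21662 = -9*(-5)*22 - 1*21662 = 45*22 - 21662 = 990 - 21662 = -20672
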